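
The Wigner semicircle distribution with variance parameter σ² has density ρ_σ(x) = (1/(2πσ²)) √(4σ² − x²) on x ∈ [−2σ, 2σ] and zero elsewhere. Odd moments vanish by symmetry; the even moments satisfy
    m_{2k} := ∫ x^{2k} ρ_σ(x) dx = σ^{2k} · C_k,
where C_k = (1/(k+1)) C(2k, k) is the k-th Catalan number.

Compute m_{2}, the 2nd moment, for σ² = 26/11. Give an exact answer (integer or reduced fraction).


By the scaled semicircle moment identity, m_{2k} = σ^{2k} · C_k with k = 1.
C_1 = (1/(k+1)) · C(2k, k) = (1/2) · C(2, 1) = (1/2) · 2 = 1.
σ^{2k} = (σ²)^k = (26/11)^1 = 26/11.

Therefore m_{2} = σ^{2} · C_1 = (26/11) · 1 = 26/11.


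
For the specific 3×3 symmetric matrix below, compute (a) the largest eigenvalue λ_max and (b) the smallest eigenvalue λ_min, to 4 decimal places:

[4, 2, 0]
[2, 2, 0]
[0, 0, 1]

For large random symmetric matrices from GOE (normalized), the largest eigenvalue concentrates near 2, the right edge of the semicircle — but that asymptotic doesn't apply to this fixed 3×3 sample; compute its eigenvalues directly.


Since M is real symmetric, all three eigenvalues are real; they are the roots of det(λI − M) = λ³ − (tr M) λ² + s λ − det M, where s is the sum of the principal 2×2 minors.
tr M = 4 + 2 + 1 = 7.
s = (4·2 − 2²) + (4·1 − 0²) + (2·1 − 0²) = 4 + 4 + 2 = 10.
det M (expand along row 1) = 4·2 − 2·2 + 0·0 = 4.
Characteristic polynomial: λ³ − 7λ² + 10λ − 4 = 0.
Substitute λ = y + (tr M)/3 = y + 2.333333 to remove the quadratic term: y³ + p·y + q = 0 with p = s − (tr M)²/3 = -6.333333 and q = −2(tr M)³/27 + (tr M)·s/3 − det M = -6.074074.
Three real roots ⇒ use the trigonometric (Viète) form: r = 2√(−p/3) = 2.905933, φ = arccos(3q/(p·r)) = arccos(0.990110) = 0.140757 rad.
y_k = r·cos(φ/3 − 2πk/3) for k = 0, 1, 2 gives y = 2.902735, -1.333333, -1.569401.
λ_k = y_k + 2.333333 gives λ = 5.2361, 1.0000, 0.7639 (check: the sum is 7.0000 = tr M).

Hence λ_max = 5.2361 and λ_min = 0.7639.


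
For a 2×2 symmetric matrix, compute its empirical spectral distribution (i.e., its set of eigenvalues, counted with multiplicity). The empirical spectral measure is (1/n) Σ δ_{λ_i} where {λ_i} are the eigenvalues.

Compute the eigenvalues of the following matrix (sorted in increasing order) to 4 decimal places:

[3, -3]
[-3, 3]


Since M is real symmetric, both eigenvalues are real; they are the roots of det(λI − M) = λ² − (tr M) λ + det M.
tr M = 3 + 3 = 6.
det M = 3·3 − (-3)² = 9 − 9 = 0.
Characteristic polynomial: λ² − 6λ = 0.
Discriminant Δ = (tr M)² − 4·det M = 36 − 0 = 36; √Δ = 6.000000.
λ = (tr M ± √Δ)/2 = (6 ± 6.000000)/2, giving (tr M − √Δ)/2 = 0.0000 and (tr M + √Δ)/2 = 6.0000.

Eigenvalues sorted in increasing order: [0.0000, 6.0000].


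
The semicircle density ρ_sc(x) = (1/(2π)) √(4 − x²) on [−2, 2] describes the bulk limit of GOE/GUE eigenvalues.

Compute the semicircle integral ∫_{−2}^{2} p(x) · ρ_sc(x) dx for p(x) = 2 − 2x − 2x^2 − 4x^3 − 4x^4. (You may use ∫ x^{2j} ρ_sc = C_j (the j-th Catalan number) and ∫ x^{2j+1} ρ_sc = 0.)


Write p(x) = Σ a_i x^i, split into monomials and integrate each against ρ_sc separately.
Using ∫ x^{2j} ρ_sc = C_j = (1/(j+1)) C(2j, j) (Catalan numbers) and ∫ x^{2j+1} ρ_sc = 0 (odd monomials vanish by symmetry):
  i = 0 (even): a_0 · C_{0} = 2 · 1 = 2
  i = 1 (odd): ∫ x^1 ρ_sc = 0 (vanishes)
  i = 2 (even): a_2 · C_{1} = -2 · 1 = -2
  i = 3 (odd): ∫ x^3 ρ_sc = 0 (vanishes)
  i = 4 (even): a_4 · C_{2} = -4 · 2 = -8

Summing the contributions: ∫_{−2}^{2} p(x) ρ_sc(x) dx = 2 + (-2) + (-8) = -8.


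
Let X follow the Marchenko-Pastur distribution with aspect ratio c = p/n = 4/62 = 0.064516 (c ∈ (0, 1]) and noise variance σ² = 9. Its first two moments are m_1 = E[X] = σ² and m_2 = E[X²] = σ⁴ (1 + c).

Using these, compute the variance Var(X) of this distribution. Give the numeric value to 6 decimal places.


m_1 = E[X] = σ² = 9, so m_1² = 81.
m_2 = E[X²] = σ⁴ (1 + c) = 81 · (1 + 0.064516) = 81 · 1.064516 = 86.225806.
(Note m_2 − m_1² simplifies to c · σ⁴ = 0.064516 · 81.)

Var(X) = m_2 − m_1² = 86.225806 − 81 = 5.225806.


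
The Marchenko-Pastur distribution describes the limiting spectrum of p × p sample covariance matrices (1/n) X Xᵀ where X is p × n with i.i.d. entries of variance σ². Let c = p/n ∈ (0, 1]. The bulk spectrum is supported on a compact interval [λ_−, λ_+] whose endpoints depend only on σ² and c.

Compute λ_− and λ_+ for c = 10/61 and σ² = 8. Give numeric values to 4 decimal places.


c = 10/61 = 0.163934; √c = 0.404888.
λ_− = σ² (1 − √c)² = 8 · (1 − 0.404888)² = 8 · (0.595112)² = 2.833265.
λ_+ = σ² (1 + √c)² = 8 · (1 + 0.404888)² = 8 · (1.404888)² = 15.789686.

Rounded to 4 decimal places: λ_− ≈ 2.8333, λ_+ ≈ 15.7897.


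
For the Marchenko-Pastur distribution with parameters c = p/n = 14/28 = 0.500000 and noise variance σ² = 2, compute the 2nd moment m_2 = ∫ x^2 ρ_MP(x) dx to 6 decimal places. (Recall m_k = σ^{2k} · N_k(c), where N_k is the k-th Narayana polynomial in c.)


E[X²] = σ⁴ (1 + c) (second MP moment). With σ² = 2 (so σ⁴ = 4) and c = 14/28 = 0.500000: E[X²] = 4 · (1 + 0.500000) = 4 · 1.500000.

So E[X^2] = 6.000000.


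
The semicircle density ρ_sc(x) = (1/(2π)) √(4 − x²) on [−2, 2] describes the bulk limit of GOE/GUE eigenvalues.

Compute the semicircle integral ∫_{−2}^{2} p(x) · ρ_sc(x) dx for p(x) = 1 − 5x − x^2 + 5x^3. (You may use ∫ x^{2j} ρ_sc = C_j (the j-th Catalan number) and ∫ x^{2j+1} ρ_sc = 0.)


Write p(x) = Σ a_i x^i, split into monomials and integrate each against ρ_sc separately.
Using ∫ x^{2j} ρ_sc = C_j = (1/(j+1)) C(2j, j) (Catalan numbers) and ∫ x^{2j+1} ρ_sc = 0 (odd monomials vanish by symmetry):
  i = 0 (even): a_0 · C_{0} = 1 · 1 = 1
  i = 1 (odd): ∫ x^1 ρ_sc = 0 (vanishes)
  i = 2 (even): a_2 · C_{1} = -1 · 1 = -1
  i = 3 (odd): ∫ x^3 ρ_sc = 0 (vanishes)

Summing the contributions: ∫_{−2}^{2} p(x) ρ_sc(x) dx = 1 + (-1) = 0.


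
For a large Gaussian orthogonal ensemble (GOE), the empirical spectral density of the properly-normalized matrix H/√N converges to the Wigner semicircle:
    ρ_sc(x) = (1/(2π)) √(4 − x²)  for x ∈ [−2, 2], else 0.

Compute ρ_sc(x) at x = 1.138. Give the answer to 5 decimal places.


ρ_sc(x) = (1/(2π)) √(4 − x²). With x = 1.138:
  4 − x² = 4 − (1.138)² = 4 − 1.295044 = 2.704956.
  √(4 − x²) = 1.644675.
  1/(2π) = 0.159155.
  ρ_sc(1.138) = 0.159155 · 1.644675 = 0.261758.

Rounded to 5 decimal places: ρ_sc(1.138) ≈ 0.26176.


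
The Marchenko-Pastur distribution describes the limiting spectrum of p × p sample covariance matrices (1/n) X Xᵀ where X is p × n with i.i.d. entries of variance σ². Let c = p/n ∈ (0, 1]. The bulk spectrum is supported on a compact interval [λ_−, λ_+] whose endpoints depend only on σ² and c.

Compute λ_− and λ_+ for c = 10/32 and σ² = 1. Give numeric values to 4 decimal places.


c = 10/32 = 0.312500; √c = 0.559017.
λ_− = σ² (1 − √c)² = 1 · (1 − 0.559017)² = 1 · (0.440983)² = 0.194466.
λ_+ = σ² (1 + √c)² = 1 · (1 + 0.559017)² = 1 · (1.559017)² = 2.430534.

Rounded to 4 decimal places: λ_− ≈ 0.1945, λ_+ ≈ 2.4305.


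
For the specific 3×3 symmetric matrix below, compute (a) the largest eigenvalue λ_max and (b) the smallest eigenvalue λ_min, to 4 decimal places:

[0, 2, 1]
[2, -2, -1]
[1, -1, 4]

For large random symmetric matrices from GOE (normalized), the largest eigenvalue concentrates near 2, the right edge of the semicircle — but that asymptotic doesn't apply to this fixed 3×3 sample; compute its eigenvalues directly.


Since M is real symmetric, all three eigenvalues are real; they are the roots of det(λI − M) = λ³ − (tr M) λ² + s λ − det M, where s is the sum of the principal 2×2 minors.
tr M = 0 + (-2) + 4 = 2.
s = (0·(-2) − 2²) + (0·4 − 1²) + ((-2)·4 − (-1)²) = -4 + (-1) + (-9) = -14.
det M (expand along row 1) = 0·(-9) − 2·9 + 1·0 = -18.
Characteristic polynomial: λ³ − 2λ² − 14λ + 18 = 0.
Substitute λ = y + (tr M)/3 = y + 0.666667 to remove the quadratic term: y³ + p·y + q = 0 with p = s − (tr M)²/3 = -15.333333 and q = −2(tr M)³/27 + (tr M)·s/3 − det M = 8.074074.
Three real roots ⇒ use the trigonometric (Viète) form: r = 2√(−p/3) = 4.521553, φ = arccos(3q/(p·r)) = arccos(-0.349373) = 1.927699 rad.
y_k = r·cos(φ/3 − 2πk/3) for k = 0, 1, 2 gives y = 3.619777, 0.536649, -4.156427.
λ_k = y_k + 0.666667 gives λ = 4.2864, 1.2033, -3.4898 (check: the sum is 2.0000 = tr M).

Hence λ_max = 4.2864 and λ_min = -3.4898.


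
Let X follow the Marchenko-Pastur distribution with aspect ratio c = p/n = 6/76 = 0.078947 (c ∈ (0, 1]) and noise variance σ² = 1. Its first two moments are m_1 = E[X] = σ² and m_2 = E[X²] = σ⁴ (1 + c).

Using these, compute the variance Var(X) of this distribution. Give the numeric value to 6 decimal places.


m_1 = E[X] = σ² = 1, so m_1² = 1.
m_2 = E[X²] = σ⁴ (1 + c) = 1 · (1 + 0.078947) = 1 · 1.078947 = 1.078947.
(Note m_2 − m_1² simplifies to c · σ⁴ = 0.078947 · 1.)

Var(X) = m_2 − m_1² = 1.078947 − 1 = 0.078947.


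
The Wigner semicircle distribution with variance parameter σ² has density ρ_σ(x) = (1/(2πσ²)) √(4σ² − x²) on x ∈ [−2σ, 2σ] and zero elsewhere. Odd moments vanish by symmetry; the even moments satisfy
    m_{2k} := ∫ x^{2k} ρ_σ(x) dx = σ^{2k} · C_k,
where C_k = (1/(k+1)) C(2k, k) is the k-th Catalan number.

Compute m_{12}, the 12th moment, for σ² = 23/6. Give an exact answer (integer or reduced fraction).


By the scaled semicircle moment identity, m_{2k} = σ^{2k} · C_k with k = 6.
C_6 = (1/(k+1)) · C(2k, k) = (1/7) · C(12, 6) = (1/7) · 924 = 132.
σ^{2k} = (σ²)^k = (23/6)^6 = 148035889/46656.

Therefore m_{12} = σ^{12} · C_6 = (148035889/46656) · 132 = 1628394779/3888.


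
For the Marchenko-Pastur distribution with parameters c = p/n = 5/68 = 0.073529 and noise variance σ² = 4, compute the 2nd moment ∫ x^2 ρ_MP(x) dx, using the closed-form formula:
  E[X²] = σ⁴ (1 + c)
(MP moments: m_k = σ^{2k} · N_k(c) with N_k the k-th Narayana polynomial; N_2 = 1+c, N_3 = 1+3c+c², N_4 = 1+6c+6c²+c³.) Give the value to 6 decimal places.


E[X²] = σ⁴ (1 + c) (second MP moment). With σ² = 4 (so σ⁴ = 16) and c = 5/68 = 0.073529: E[X²] = 16 · (1 + 0.073529) = 16 · 1.073529.

So E[X^2] = 17.176471.


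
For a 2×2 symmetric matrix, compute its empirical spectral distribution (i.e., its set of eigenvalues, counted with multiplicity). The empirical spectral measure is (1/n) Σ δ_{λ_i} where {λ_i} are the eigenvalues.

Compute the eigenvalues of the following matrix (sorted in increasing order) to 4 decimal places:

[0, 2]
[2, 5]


Since M is real symmetric, both eigenvalues are real; they are the roots of det(λI − M) = λ² − (tr M) λ + det M.
tr M = 0 + 5 = 5.
det M = 0·5 − 2² = 0 − 4 = -4.
Characteristic polynomial: λ² − 5λ − 4 = 0.
Discriminant Δ = (tr M)² − 4·det M = 25 − (-16) = 41; √Δ = 6.403124.
λ = (tr M ± √Δ)/2 = (5 ± 6.403124)/2, giving (tr M − √Δ)/2 = -0.7016 and (tr M + √Δ)/2 = 5.7016.

Eigenvalues sorted in increasing order: [-0.7016, 5.7016].


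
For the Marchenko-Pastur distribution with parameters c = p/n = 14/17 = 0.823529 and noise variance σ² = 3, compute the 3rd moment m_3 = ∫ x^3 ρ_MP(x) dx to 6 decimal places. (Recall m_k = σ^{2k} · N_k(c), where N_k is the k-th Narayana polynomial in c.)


E[X³] = σ⁶ (1 + 3c + c²) (third MP moment). With σ² = 3 (so σ⁶ = 27) and c = 14/17 = 0.823529: E[X³] = 27 · (1 + 3·0.823529 + (0.823529)²) = 27 · 4.148789.

So E[X^3] = 112.017301.


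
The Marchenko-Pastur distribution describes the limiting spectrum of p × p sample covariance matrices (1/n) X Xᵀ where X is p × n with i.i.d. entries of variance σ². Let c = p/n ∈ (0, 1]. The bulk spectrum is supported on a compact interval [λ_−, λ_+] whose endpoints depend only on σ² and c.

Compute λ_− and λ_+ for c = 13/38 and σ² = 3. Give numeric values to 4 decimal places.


c = 13/38 = 0.342105; √c = 0.584898.
λ_− = σ² (1 − √c)² = 3 · (1 − 0.584898)² = 3 · (0.415102)² = 0.516930.
λ_+ = σ² (1 + √c)² = 3 · (1 + 0.584898)² = 3 · (1.584898)² = 7.535702.

Rounded to 4 decimal places: λ_− ≈ 0.5169, λ_+ ≈ 7.5357.


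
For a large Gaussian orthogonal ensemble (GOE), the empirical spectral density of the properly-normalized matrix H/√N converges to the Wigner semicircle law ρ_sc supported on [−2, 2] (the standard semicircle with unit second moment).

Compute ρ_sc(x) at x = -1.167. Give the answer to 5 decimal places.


ρ_sc(x) = (1/(2π)) √(4 − x²). With x = -1.167:
  4 − x² = 4 − (-1.167)² = 4 − 1.361889 = 2.638111.
  √(4 − x²) = 1.624226.
  1/(2π) = 0.159155.
  ρ_sc(-1.167) = 0.159155 · 1.624226 = 0.258504.

Rounded to 5 decimal places: ρ_sc(-1.167) ≈ 0.25850.


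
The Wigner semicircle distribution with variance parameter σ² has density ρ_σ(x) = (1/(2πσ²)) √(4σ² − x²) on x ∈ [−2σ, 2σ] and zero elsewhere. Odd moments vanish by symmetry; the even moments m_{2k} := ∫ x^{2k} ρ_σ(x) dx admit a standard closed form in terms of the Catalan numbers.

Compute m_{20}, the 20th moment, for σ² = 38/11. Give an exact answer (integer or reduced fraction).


By the scaled semicircle moment identity, m_{2k} = σ^{2k} · C_k with k = 10.
C_10 = (1/(k+1)) · C(2k, k) = (1/11) · C(20, 10) = (1/11) · 184756 = 16796.
σ^{2k} = (σ²)^k = (38/11)^10 = 6278211847988224/25937424601.

Therefore m_{20} = σ^{20} · C_10 = (6278211847988224/25937424601) · 16796 = 105448846198810210304/25937424601.


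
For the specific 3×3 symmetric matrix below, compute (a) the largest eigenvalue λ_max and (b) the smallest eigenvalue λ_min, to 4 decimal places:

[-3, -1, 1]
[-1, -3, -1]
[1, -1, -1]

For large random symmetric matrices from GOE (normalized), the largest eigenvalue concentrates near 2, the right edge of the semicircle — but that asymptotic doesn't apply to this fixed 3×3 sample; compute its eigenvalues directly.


Since M is real symmetric, all three eigenvalues are real; they are the roots of det(λI − M) = λ³ − (tr M) λ² + s λ − det M, where s is the sum of the principal 2×2 minors.
tr M = -3 + (-3) + (-1) = -7.
s = ((-3)·(-3) − (-1)²) + ((-3)·(-1) − 1²) + ((-3)·(-1) − (-1)²) = 8 + 2 + 2 = 12.
det M (expand along row 1) = (-3)·2 − (-1)·2 + 1·4 = 0.
Characteristic polynomial: λ³ + 7λ² + 12λ = 0.
Substitute λ = y + (tr M)/3 = y − 2.333333 to remove the quadratic term: y³ + p·y + q = 0 with p = s − (tr M)²/3 = -4.333333 and q = −2(tr M)³/27 + (tr M)·s/3 − det M = -2.592593.
Three real roots ⇒ use the trigonometric (Viète) form: r = 2√(−p/3) = 2.403701, φ = arccos(3q/(p·r)) = arccos(0.746712) = 0.727692 rad.
y_k = r·cos(φ/3 − 2πk/3) for k = 0, 1, 2 gives y = 2.333333, -0.666667, -1.666667.
λ_k = y_k − 2.333333 gives λ = 0.0000, -3.0000, -4.0000 (check: the sum is -7.0000 = tr M).

Hence λ_max = 0.0000 and λ_min = -4.0000.


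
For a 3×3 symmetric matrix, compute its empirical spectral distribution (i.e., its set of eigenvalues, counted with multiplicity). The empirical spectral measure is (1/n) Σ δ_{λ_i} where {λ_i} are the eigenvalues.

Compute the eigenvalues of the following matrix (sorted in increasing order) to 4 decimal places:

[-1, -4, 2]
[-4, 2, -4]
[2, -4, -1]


Since M is real symmetric, all three eigenvalues are real; they are the roots of det(λI − M) = λ³ − (tr M) λ² + s λ − det M, where s is the sum of the principal 2×2 minors.
tr M = -1 + 2 + (-1) = 0.
s = ((-1)·2 − (-4)²) + ((-1)·(-1) − 2²) + (2·(-1) − (-4)²) = -18 + (-3) + (-18) = -39.
det M (expand along row 1) = (-1)·(-18) − (-4)·12 + 2·12 = 90.
Characteristic polynomial: λ³ − 39λ − 90 = 0.
Substitute λ = y + (tr M)/3 = y + 0.000000 to remove the quadratic term: y³ + p·y + q = 0 with p = s − (tr M)²/3 = -39.000000 and q = −2(tr M)³/27 + (tr M)·s/3 − det M = -90.000000.
Three real roots ⇒ use the trigonometric (Viète) form: r = 2√(−p/3) = 7.211103, φ = arccos(3q/(p·r)) = arccos(0.960058) = 0.283587 rad.
y_k = r·cos(φ/3 − 2πk/3) for k = 0, 1, 2 gives y = 7.178908, -3.000000, -4.178908.
λ_k = y_k + 0.000000 gives λ = 7.1789, -3.0000, -4.1789 (check: the sum is 0.0000 = tr M).

Eigenvalues sorted in increasing order: [-4.1789, -3.0000, 7.1789].


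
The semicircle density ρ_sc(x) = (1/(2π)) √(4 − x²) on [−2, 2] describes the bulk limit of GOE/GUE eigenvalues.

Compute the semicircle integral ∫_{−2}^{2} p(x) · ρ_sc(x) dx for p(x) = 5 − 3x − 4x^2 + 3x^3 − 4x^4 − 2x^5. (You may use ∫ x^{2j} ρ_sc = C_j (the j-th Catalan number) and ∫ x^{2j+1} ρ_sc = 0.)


Write p(x) = Σ a_i x^i, split into monomials and integrate each against ρ_sc separately.
Using ∫ x^{2j} ρ_sc = C_j = (1/(j+1)) C(2j, j) (Catalan numbers) and ∫ x^{2j+1} ρ_sc = 0 (odd monomials vanish by symmetry):
  i = 0 (even): a_0 · C_{0} = 5 · 1 = 5
  i = 1 (odd): ∫ x^1 ρ_sc = 0 (vanishes)
  i = 2 (even): a_2 · C_{1} = -4 · 1 = -4
  i = 3 (odd): ∫ x^3 ρ_sc = 0 (vanishes)
  i = 4 (even): a_4 · C_{2} = -4 · 2 = -8
  i = 5 (odd): ∫ x^5 ρ_sc = 0 (vanishes)

Summing the contributions: ∫_{−2}^{2} p(x) ρ_sc(x) dx = 5 + (-4) + (-8) = -7.


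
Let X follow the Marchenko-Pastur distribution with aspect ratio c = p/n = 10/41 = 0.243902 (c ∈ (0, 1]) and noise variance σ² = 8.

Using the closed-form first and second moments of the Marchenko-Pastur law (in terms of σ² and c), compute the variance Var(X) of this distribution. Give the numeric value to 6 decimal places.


Recall the MP moments m_1 = E[X] = σ² and m_2 = E[X²] = σ⁴ (1 + c).
m_1 = E[X] = σ² = 8, so m_1² = 64.
m_2 = E[X²] = σ⁴ (1 + c) = 64 · (1 + 0.243902) = 64 · 1.243902 = 79.609756.
(Note m_2 − m_1² simplifies to c · σ⁴ = 0.243902 · 64.)

Var(X) = m_2 − m_1² = 79.609756 − 64 = 15.609756.


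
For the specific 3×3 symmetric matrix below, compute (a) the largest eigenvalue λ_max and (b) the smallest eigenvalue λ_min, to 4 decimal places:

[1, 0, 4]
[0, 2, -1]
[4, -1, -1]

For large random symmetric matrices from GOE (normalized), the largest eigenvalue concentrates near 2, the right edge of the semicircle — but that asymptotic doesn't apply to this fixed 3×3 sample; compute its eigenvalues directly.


Since M is real symmetric, all three eigenvalues are real; they are the roots of det(λI − M) = λ³ − (tr M) λ² + s λ − det M, where s is the sum of the principal 2×2 minors.
tr M = 1 + 2 + (-1) = 2.
s = (1·2 − 0²) + (1·(-1) − 4²) + (2·(-1) − (-1)²) = 2 + (-17) + (-3) = -18.
det M (expand along row 1) = 1·(-3) − 0·4 + 4·(-8) = -35.
Characteristic polynomial: λ³ − 2λ² − 18λ + 35 = 0.
Substitute λ = y + (tr M)/3 = y + 0.666667 to remove the quadratic term: y³ + p·y + q = 0 with p = s − (tr M)²/3 = -19.333333 and q = −2(tr M)³/27 + (tr M)·s/3 − det M = 22.407407.
Three real roots ⇒ use the trigonometric (Viète) form: r = 2√(−p/3) = 5.077182, φ = arccos(3q/(p·r)) = arccos(-0.684831) = 2.325168 rad.
y_k = r·cos(φ/3 − 2πk/3) for k = 0, 1, 2 gives y = 3.627047, 1.263282, -4.890329.
λ_k = y_k + 0.666667 gives λ = 4.2937, 1.9299, -4.2237 (check: the sum is 2.0000 = tr M).

Hence λ_max = 4.2937 and λ_min = -4.2237.


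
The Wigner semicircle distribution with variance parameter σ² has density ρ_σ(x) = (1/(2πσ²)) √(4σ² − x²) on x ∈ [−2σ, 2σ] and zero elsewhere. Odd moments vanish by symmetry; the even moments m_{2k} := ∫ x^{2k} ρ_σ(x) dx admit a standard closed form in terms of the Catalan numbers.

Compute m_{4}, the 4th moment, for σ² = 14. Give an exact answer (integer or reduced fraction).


By the scaled semicircle moment identity, m_{2k} = σ^{2k} · C_k with k = 2.
C_2 = (1/(k+1)) · C(2k, k) = (1/3) · C(4, 2) = (1/3) · 6 = 2.
σ^{2k} = (σ²)^k = (14)^2 = 196.

Therefore m_{4} = σ^{4} · C_2 = 196 · 2 = 392.


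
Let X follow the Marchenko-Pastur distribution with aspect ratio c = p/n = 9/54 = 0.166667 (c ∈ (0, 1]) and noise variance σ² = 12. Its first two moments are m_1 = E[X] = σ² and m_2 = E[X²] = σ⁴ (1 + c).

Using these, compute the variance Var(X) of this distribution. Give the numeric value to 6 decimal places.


m_1 = E[X] = σ² = 12, so m_1² = 144.
m_2 = E[X²] = σ⁴ (1 + c) = 144 · (1 + 0.166667) = 144 · 1.166667 = 168.000000.
(Note m_2 − m_1² simplifies to c · σ⁴ = 0.166667 · 144.)

Var(X) = m_2 − m_1² = 168.000000 − 144 = 24.000000.


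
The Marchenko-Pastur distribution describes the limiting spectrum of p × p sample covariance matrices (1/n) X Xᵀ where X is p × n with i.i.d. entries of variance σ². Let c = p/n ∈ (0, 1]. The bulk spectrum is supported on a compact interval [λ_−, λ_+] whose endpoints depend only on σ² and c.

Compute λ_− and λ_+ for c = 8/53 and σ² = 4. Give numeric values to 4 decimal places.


c = 8/53 = 0.150943; √c = 0.388514.
λ_− = σ² (1 − √c)² = 4 · (1 − 0.388514)² = 4 · (0.611486)² = 1.495659.
λ_+ = σ² (1 + √c)² = 4 · (1 + 0.388514)² = 4 · (1.388514)² = 7.711888.

Rounded to 4 decimal places: λ_− ≈ 1.4957, λ_+ ≈ 7.7119.


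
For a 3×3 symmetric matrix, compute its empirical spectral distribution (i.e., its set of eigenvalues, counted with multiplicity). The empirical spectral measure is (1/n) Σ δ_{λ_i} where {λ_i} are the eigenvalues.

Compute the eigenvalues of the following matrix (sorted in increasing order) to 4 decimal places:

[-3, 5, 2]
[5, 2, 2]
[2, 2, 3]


Since M is real symmetric, all three eigenvalues are real; they are the roots of det(λI − M) = λ³ − (tr M) λ² + s λ − det M, where s is the sum of the principal 2×2 minors.
tr M = -3 + 2 + 3 = 2.
s = ((-3)·2 − 5²) + ((-3)·3 − 2²) + (2·3 − 2²) = -31 + (-13) + 2 = -42.
det M (expand along row 1) = (-3)·2 − 5·11 + 2·6 = -49.
Characteristic polynomial: λ³ − 2λ² − 42λ + 49 = 0.
Substitute λ = y + (tr M)/3 = y + 0.666667 to remove the quadratic term: y³ + p·y + q = 0 with p = s − (tr M)²/3 = -43.333333 and q = −2(tr M)³/27 + (tr M)·s/3 − det M = 20.407407.
Three real roots ⇒ use the trigonometric (Viète) form: r = 2√(−p/3) = 7.601170, φ = arccos(3q/(p·r)) = arccos(-0.185869) = 1.757752 rad.
y_k = r·cos(φ/3 − 2πk/3) for k = 0, 1, 2 gives y = 6.333333, 0.473388, -6.806722.
λ_k = y_k + 0.666667 gives λ = 7.0000, 1.1401, -6.1401 (check: the sum is 2.0000 = tr M).

Eigenvalues sorted in increasing order: [-6.1401, 1.1401, 7.0000].


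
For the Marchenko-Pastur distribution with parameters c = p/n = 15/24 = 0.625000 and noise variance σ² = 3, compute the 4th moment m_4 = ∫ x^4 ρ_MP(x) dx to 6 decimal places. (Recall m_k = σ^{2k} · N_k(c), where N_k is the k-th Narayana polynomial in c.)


E[X⁴] = σ⁸ (1 + 6c + 6c² + c³) (fourth MP moment). With σ² = 3 (so σ⁸ = 81) and c = 15/24 = 0.625000: E[X⁴] = 81 · (1 + 6·0.625000 + 6·(0.625000)² + (0.625000)³) = 81 · 7.337891.

So E[X^4] = 594.369141.


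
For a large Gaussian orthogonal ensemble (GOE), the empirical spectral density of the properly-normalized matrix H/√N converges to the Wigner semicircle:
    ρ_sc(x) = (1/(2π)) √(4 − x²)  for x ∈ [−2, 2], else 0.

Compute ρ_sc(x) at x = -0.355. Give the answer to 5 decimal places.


ρ_sc(x) = (1/(2π)) √(4 − x²). With x = -0.355:
  4 − x² = 4 − (-0.355)² = 4 − 0.126025 = 3.873975.
  √(4 − x²) = 1.968242.
  1/(2π) = 0.159155.
  ρ_sc(-0.355) = 0.159155 · 1.968242 = 0.313255.

Rounded to 5 decimal places: ρ_sc(-0.355) ≈ 0.31326.


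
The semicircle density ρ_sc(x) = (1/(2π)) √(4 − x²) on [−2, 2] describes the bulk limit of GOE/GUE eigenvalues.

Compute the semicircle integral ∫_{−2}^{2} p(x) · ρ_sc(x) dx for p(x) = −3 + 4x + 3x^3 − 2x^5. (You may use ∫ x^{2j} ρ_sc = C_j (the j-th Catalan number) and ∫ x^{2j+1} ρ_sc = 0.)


Write p(x) = Σ a_i x^i, split into monomials and integrate each against ρ_sc separately.
Using ∫ x^{2j} ρ_sc = C_j = (1/(j+1)) C(2j, j) (Catalan numbers) and ∫ x^{2j+1} ρ_sc = 0 (odd monomials vanish by symmetry):
  i = 0 (even): a_0 · C_{0} = -3 · 1 = -3
  i = 1 (odd): ∫ x^1 ρ_sc = 0 (vanishes)
  i = 3 (odd): ∫ x^3 ρ_sc = 0 (vanishes)
  i = 5 (odd): ∫ x^5 ρ_sc = 0 (vanishes)

Summing the contributions: ∫_{−2}^{2} p(x) ρ_sc(x) dx = -3.


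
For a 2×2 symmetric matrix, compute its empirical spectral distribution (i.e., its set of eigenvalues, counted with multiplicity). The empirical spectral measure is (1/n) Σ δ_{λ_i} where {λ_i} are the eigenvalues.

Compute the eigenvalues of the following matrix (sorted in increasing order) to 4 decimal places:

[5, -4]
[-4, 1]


Since M is real symmetric, both eigenvalues are real; they are the roots of det(λI − M) = λ² − (tr M) λ + det M.
tr M = 5 + 1 = 6.
det M = 5·1 − (-4)² = 5 − 16 = -11.
Characteristic polynomial: λ² − 6λ − 11 = 0.
Discriminant Δ = (tr M)² − 4·det M = 36 − (-44) = 80; √Δ = 8.944272.
λ = (tr M ± √Δ)/2 = (6 ± 8.944272)/2, giving (tr M − √Δ)/2 = -1.4721 and (tr M + √Δ)/2 = 7.4721.

Eigenvalues sorted in increasing order: [-1.4721, 7.4721].


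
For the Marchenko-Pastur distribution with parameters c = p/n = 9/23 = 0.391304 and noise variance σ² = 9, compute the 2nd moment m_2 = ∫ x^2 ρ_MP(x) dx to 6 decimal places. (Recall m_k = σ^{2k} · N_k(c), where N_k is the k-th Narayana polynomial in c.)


E[X²] = σ⁴ (1 + c) (second MP moment). With σ² = 9 (so σ⁴ = 81) and c = 9/23 = 0.391304: E[X²] = 81 · (1 + 0.391304) = 81 · 1.391304.

So E[X^2] = 112.695652.


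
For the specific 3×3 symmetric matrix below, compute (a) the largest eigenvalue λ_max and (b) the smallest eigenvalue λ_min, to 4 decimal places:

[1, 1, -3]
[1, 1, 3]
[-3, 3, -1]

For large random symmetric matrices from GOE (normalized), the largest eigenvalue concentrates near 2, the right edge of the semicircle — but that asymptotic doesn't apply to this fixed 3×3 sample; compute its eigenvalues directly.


Since M is real symmetric, all three eigenvalues are real; they are the roots of det(λI − M) = λ³ − (tr M) λ² + s λ − det M, where s is the sum of the principal 2×2 minors.
tr M = 1 + 1 + (-1) = 1.
s = (1·1 − 1²) + (1·(-1) − (-3)²) + (1·(-1) − 3²) = 0 + (-10) + (-10) = -20.
det M (expand along row 1) = 1·(-10) − 1·8 + (-3)·6 = -36.
Characteristic polynomial: λ³ − λ² − 20λ + 36 = 0.
Substitute λ = y + (tr M)/3 = y + 0.333333 to remove the quadratic term: y³ + p·y + q = 0 with p = s − (tr M)²/3 = -20.333333 and q = −2(tr M)³/27 + (tr M)·s/3 − det M = 29.259259.
Three real roots ⇒ use the trigonometric (Viète) form: r = 2√(−p/3) = 5.206833, φ = arccos(3q/(p·r)) = arccos(-0.829091) = 2.548277 rad.
y_k = r·cos(φ/3 − 2πk/3) for k = 0, 1, 2 gives y = 3.438669, 1.666667, -5.105335.
λ_k = y_k + 0.333333 gives λ = 3.7720, 2.0000, -4.7720 (check: the sum is 1.0000 = tr M).

Hence λ_max = 3.7720 and λ_min = -4.7720.


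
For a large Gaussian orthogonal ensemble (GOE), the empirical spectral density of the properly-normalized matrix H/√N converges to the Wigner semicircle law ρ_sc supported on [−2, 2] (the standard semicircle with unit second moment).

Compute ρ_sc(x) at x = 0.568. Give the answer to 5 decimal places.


ρ_sc(x) = (1/(2π)) √(4 − x²). With x = 0.568:
  4 − x² = 4 − (0.568)² = 4 − 0.322624 = 3.677376.
  √(4 − x²) = 1.917649.
  1/(2π) = 0.159155.
  ρ_sc(0.568) = 0.159155 · 1.917649 = 0.305203.

Rounded to 5 decimal places: ρ_sc(0.568) ≈ 0.30520.


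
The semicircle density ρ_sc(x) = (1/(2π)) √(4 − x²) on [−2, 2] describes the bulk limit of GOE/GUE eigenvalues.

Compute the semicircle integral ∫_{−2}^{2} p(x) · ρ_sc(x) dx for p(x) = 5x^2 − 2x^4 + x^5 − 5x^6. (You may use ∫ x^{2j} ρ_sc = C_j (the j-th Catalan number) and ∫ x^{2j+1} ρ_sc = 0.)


Write p(x) = Σ a_i x^i, split into monomials and integrate each against ρ_sc separately.
Using ∫ x^{2j} ρ_sc = C_j = (1/(j+1)) C(2j, j) (Catalan numbers) and ∫ x^{2j+1} ρ_sc = 0 (odd monomials vanish by symmetry):
  i = 2 (even): a_2 · C_{1} = 5 · 1 = 5
  i = 4 (even): a_4 · C_{2} = -2 · 2 = -4
  i = 5 (odd): ∫ x^5 ρ_sc = 0 (vanishes)
  i = 6 (even): a_6 · C_{3} = -5 · 5 = -25

Summing the contributions: ∫_{−2}^{2} p(x) ρ_sc(x) dx = 5 + (-4) + (-25) = -24.


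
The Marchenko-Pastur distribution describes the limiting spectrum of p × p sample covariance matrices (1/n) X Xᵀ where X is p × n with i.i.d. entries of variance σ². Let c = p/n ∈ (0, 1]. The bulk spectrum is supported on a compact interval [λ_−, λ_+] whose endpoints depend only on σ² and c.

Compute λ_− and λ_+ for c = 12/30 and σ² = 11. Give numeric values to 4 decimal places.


c = 12/30 = 0.400000; √c = 0.632456.
λ_− = σ² (1 − √c)² = 11 · (1 − 0.632456)² = 11 · (0.367544)² = 1.485978.
λ_+ = σ² (1 + √c)² = 11 · (1 + 0.632456)² = 11 · (1.632456)² = 29.314022.

Rounded to 4 decimal places: λ_− ≈ 1.4860, λ_+ ≈ 29.3140.


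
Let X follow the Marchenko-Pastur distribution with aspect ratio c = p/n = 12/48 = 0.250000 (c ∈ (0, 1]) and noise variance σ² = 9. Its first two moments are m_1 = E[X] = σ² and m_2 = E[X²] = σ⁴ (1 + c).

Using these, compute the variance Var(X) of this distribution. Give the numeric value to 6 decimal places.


m_1 = E[X] = σ² = 9, so m_1² = 81.
m_2 = E[X²] = σ⁴ (1 + c) = 81 · (1 + 0.250000) = 81 · 1.250000 = 101.250000.
(Note m_2 − m_1² simplifies to c · σ⁴ = 0.250000 · 81.)

Var(X) = m_2 − m_1² = 101.250000 − 81 = 20.250000.


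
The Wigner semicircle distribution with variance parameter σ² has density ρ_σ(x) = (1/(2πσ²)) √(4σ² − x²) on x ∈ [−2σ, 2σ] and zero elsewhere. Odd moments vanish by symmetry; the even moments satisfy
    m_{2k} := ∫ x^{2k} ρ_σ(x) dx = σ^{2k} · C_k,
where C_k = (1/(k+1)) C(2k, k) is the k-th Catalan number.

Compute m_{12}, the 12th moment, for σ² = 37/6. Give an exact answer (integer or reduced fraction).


By the scaled semicircle moment identity, m_{2k} = σ^{2k} · C_k with k = 6.
C_6 = (1/(k+1)) · C(2k, k) = (1/7) · C(12, 6) = (1/7) · 924 = 132.
σ^{2k} = (σ²)^k = (37/6)^6 = 2565726409/46656.

Therefore m_{12} = σ^{12} · C_6 = (2565726409/46656) · 132 = 28222990499/3888.


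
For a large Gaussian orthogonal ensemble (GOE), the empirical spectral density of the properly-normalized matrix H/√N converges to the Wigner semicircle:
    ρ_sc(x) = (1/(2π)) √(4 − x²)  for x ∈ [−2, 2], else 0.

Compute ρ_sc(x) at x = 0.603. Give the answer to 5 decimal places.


ρ_sc(x) = (1/(2π)) √(4 − x²). With x = 0.603:
  4 − x² = 4 − (0.603)² = 4 − 0.363609 = 3.636391.
  √(4 − x²) = 1.906932.
  1/(2π) = 0.159155.
  ρ_sc(0.603) = 0.159155 · 1.906932 = 0.303498.

Rounded to 5 decimal places: ρ_sc(0.603) ≈ 0.30350.


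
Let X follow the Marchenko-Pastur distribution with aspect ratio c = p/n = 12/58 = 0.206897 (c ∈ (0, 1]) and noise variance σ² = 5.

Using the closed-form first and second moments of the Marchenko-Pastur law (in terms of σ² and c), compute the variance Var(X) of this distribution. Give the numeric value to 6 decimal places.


Recall the MP moments m_1 = E[X] = σ² and m_2 = E[X²] = σ⁴ (1 + c).
m_1 = E[X] = σ² = 5, so m_1² = 25.
m_2 = E[X²] = σ⁴ (1 + c) = 25 · (1 + 0.206897) = 25 · 1.206897 = 30.172414.
(Note m_2 − m_1² simplifies to c · σ⁴ = 0.206897 · 25.)

Var(X) = m_2 − m_1² = 30.172414 − 25 = 5.172414.


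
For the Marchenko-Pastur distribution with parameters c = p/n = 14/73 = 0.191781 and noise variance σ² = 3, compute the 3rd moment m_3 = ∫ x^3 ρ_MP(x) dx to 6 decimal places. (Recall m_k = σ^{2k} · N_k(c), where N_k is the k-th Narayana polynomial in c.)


E[X³] = σ⁶ (1 + 3c + c²) (third MP moment). With σ² = 3 (so σ⁶ = 27) and c = 14/73 = 0.191781: E[X³] = 27 · (1 + 3·0.191781 + (0.191781)²) = 27 · 1.612122.

So E[X^3] = 43.527303.


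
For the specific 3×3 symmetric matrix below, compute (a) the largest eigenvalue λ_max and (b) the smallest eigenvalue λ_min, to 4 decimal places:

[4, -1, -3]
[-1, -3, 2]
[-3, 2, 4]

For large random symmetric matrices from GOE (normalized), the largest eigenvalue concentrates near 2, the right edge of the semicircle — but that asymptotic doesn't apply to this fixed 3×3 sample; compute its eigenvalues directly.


Since M is real symmetric, all three eigenvalues are real; they are the roots of det(λI − M) = λ³ − (tr M) λ² + s λ − det M, where s is the sum of the principal 2×2 minors.
tr M = 4 + (-3) + 4 = 5.
s = (4·(-3) − (-1)²) + (4·4 − (-3)²) + ((-3)·4 − 2²) = -13 + 7 + (-16) = -22.
det M (expand along row 1) = 4·(-16) − (-1)·2 + (-3)·(-11) = -29.
Characteristic polynomial: λ³ − 5λ² − 22λ + 29 = 0.
Substitute λ = y + (tr M)/3 = y + 1.666667 to remove the quadratic term: y³ + p·y + q = 0 with p = s − (tr M)²/3 = -30.333333 and q = −2(tr M)³/27 + (tr M)·s/3 − det M = -16.925926.
Three real roots ⇒ use the trigonometric (Viète) form: r = 2√(−p/3) = 6.359595, φ = arccos(3q/(p·r)) = arccos(0.263223) = 1.304435 rad.
y_k = r·cos(φ/3 − 2πk/3) for k = 0, 1, 2 gives y = 5.767831, -0.563909, -5.203922.
λ_k = y_k + 1.666667 gives λ = 7.4345, 1.1028, -3.5373 (check: the sum is 5.0000 = tr M).

Hence λ_max = 7.4345 and λ_min = -3.5373.


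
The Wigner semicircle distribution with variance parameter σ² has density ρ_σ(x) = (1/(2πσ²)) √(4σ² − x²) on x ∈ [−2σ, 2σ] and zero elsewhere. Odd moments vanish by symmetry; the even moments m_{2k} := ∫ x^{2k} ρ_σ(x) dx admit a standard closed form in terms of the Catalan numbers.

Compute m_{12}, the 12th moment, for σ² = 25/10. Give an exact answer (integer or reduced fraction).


By the scaled semicircle moment identity, m_{2k} = σ^{2k} · C_k with k = 6.
C_6 = (1/(k+1)) · C(2k, k) = (1/7) · C(12, 6) = (1/7) · 924 = 132.
σ^{2k} = (σ²)^k = (25/10)^6 = 15625/64.

Therefore m_{12} = σ^{12} · C_6 = (15625/64) · 132 = 515625/16.


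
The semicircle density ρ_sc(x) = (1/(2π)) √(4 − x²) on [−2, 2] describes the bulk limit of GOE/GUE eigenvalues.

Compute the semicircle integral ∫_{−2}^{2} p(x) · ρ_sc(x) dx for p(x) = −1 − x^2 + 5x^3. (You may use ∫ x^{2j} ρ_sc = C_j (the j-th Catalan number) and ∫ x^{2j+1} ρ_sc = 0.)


Write p(x) = Σ a_i x^i, split into monomials and integrate each against ρ_sc separately.
Using ∫ x^{2j} ρ_sc = C_j = (1/(j+1)) C(2j, j) (Catalan numbers) and ∫ x^{2j+1} ρ_sc = 0 (odd monomials vanish by symmetry):
  i = 0 (even): a_0 · C_{0} = -1 · 1 = -1
  i = 2 (even): a_2 · C_{1} = -1 · 1 = -1
  i = 3 (odd): ∫ x^3 ρ_sc = 0 (vanishes)

Summing the contributions: ∫_{−2}^{2} p(x) ρ_sc(x) dx = (-1) + (-1) = -2.


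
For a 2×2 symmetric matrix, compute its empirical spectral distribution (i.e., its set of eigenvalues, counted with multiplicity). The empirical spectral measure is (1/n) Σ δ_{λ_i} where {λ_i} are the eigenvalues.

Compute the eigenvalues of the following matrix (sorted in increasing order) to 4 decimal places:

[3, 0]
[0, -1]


Since M is real symmetric, both eigenvalues are real; they are the roots of det(λI − M) = λ² − (tr M) λ + det M.
tr M = 3 + (-1) = 2.
det M = 3·(-1) − 0² = -3 − 0 = -3.
Characteristic polynomial: λ² − 2λ − 3 = 0.
Discriminant Δ = (tr M)² − 4·det M = 4 − (-12) = 16; √Δ = 4.000000.
λ = (tr M ± √Δ)/2 = (2 ± 4.000000)/2, giving (tr M − √Δ)/2 = -1.0000 and (tr M + √Δ)/2 = 3.0000.

Eigenvalues sorted in increasing order: [-1.0000, 3.0000].


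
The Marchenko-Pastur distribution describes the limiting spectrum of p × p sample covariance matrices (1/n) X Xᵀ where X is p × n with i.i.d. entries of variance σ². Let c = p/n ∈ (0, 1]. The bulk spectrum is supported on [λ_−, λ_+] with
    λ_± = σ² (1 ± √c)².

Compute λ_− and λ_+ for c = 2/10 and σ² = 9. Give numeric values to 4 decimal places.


c = 2/10 = 0.200000; √c = 0.447214.
λ_− = σ² (1 − √c)² = 9 · (1 − 0.447214)² = 9 · (0.552786)² = 2.750155.
λ_+ = σ² (1 + √c)² = 9 · (1 + 0.447214)² = 9 · (1.447214)² = 18.849845.

Rounded to 4 decimal places: λ_− ≈ 2.7502, λ_+ ≈ 18.8498.


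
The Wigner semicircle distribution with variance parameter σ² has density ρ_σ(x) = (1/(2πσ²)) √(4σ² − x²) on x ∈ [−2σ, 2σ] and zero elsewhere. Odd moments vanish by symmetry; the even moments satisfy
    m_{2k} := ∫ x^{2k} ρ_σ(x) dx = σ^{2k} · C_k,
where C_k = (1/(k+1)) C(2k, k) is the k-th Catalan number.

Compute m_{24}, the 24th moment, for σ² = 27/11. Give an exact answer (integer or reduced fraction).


By the scaled semicircle moment identity, m_{2k} = σ^{2k} · C_k with k = 12.
C_12 = (1/(k+1)) · C(2k, k) = (1/13) · C(24, 12) = (1/13) · 2704156 = 208012.
σ^{2k} = (σ²)^k = (27/11)^12 = 150094635296999121/3138428376721.

Therefore m_{24} = σ^{24} · C_12 = (150094635296999121/3138428376721) · 208012 = 31221485277399381157452/3138428376721.


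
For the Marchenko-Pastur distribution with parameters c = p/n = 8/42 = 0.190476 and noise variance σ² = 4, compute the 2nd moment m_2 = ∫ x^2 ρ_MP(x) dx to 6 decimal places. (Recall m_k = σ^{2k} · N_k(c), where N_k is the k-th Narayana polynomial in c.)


E[X²] = σ⁴ (1 + c) (second MP moment). With σ² = 4 (so σ⁴ = 16) and c = 8/42 = 0.190476: E[X²] = 16 · (1 + 0.190476) = 16 · 1.190476.

So E[X^2] = 19.047619.


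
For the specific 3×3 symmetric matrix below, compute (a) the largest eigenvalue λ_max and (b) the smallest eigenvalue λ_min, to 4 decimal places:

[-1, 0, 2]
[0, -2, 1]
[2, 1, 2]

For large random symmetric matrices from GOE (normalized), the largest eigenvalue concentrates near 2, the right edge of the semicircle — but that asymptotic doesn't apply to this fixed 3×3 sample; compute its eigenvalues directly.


Since M is real symmetric, all three eigenvalues are real; they are the roots of det(λI − M) = λ³ − (tr M) λ² + s λ − det M, where s is the sum of the principal 2×2 minors.
tr M = -1 + (-2) + 2 = -1.
s = ((-1)·(-2) − 0²) + ((-1)·2 − 2²) + ((-2)·2 − 1²) = 2 + (-6) + (-5) = -9.
det M (expand along row 1) = (-1)·(-5) − 0·(-2) + 2·4 = 13.
Characteristic polynomial: λ³ + λ² − 9λ − 13 = 0.
Substitute λ = y + (tr M)/3 = y − 0.333333 to remove the quadratic term: y³ + p·y + q = 0 with p = s − (tr M)²/3 = -9.333333 and q = −2(tr M)³/27 + (tr M)·s/3 − det M = -9.925926.
Three real roots ⇒ use the trigonometric (Viète) form: r = 2√(−p/3) = 3.527668, φ = arccos(3q/(p·r)) = arccos(0.904415) = 0.440790 rad.
y_k = r·cos(φ/3 − 2πk/3) for k = 0, 1, 2 gives y = 3.489659, -1.297564, -2.192094.
λ_k = y_k − 0.333333 gives λ = 3.1563, -1.6309, -2.5254 (check: the sum is -1.0000 = tr M).

Hence λ_max = 3.1563 and λ_min = -2.5254.


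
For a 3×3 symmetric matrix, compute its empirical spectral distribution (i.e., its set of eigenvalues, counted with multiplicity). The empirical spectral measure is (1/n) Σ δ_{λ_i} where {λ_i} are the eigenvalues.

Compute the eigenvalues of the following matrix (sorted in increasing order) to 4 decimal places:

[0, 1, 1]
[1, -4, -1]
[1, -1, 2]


Since M is real symmetric, all three eigenvalues are real; they are the roots of det(λI − M) = λ³ − (tr M) λ² + s λ − det M, where s is the sum of the principal 2×2 minors.
tr M = 0 + (-4) + 2 = -2.
s = (0·(-4) − 1²) + (0·2 − 1²) + ((-4)·2 − (-1)²) = -1 + (-1) + (-9) = -11.
det M (expand along row 1) = 0·(-9) − 1·3 + 1·3 = 0.
Characteristic polynomial: λ³ + 2λ² − 11λ = 0.
Substitute λ = y + (tr M)/3 = y − 0.666667 to remove the quadratic term: y³ + p·y + q = 0 with p = s − (tr M)²/3 = -12.333333 and q = −2(tr M)³/27 + (tr M)·s/3 − det M = 7.925926.
Three real roots ⇒ use the trigonometric (Viète) form: r = 2√(−p/3) = 4.055175, φ = arccos(3q/(p·r)) = arccos(-0.475424) = 2.066242 rad.
y_k = r·cos(φ/3 − 2πk/3) for k = 0, 1, 2 gives y = 3.130768, 0.666667, -3.797435.
λ_k = y_k − 0.666667 gives λ = 2.4641, 0.0000, -4.4641 (check: the sum is -2.0000 = tr M).

Eigenvalues sorted in increasing order: [-4.4641, 0.0000, 2.4641].
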